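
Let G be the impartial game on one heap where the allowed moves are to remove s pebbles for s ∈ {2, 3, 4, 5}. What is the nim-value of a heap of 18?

Compute g(0), g(1), … for moves {2, 3, 4, 5}:
k:     0  1  2  3  4  5  6  7  8  9 10 11 12 13 14 15 16 17 18
g(k):  0  0  1  1  2  2  3  0  0  1  1  2  2  3  0  0  1  1  2
So g(18) = 2.

2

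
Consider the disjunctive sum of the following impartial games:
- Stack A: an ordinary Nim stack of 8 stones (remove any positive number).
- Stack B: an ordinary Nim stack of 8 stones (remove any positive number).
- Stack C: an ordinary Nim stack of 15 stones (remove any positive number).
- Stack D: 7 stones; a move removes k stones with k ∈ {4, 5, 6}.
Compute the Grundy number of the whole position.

Stack A is a plain Nim stack of size 8, so its Grundy value is 8.
Stack B is a plain Nim stack of size 8, so its Grundy value is 8.
Stack C is a plain Nim stack of size 15, so its Grundy value is 15.
For stack D, compute g(0), g(1), … with moves {4, 5, 6}:
g(0) = mex{} = 0
g(1) = mex{} = 0
g(2) = mex{} = 0
g(3) = mex{} = 0
g(4) = mex{0} = 1
g(5) = mex{0} = 1
g(6) = mex{0} = 1
g(7) = mex{0} = 1
So g(7) = 1.
By the Sprague-Grundy theorem, the Grundy value of a sum of independent games is the XOR of the component values.
Combined value = 8 XOR 8 XOR 15 XOR 1 = 14.

14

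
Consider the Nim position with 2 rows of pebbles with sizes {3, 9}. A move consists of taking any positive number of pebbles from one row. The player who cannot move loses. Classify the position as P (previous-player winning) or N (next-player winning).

N-position

Compute the nim-sum pairwise:
3 ⊕ 9 = 10
The nim-sum is 10 ≠ 0, so this is an N-position: the player to move can win.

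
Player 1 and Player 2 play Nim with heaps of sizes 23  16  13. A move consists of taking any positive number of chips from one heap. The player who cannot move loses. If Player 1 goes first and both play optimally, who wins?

Player 1 wins

Bitwise XOR of the heap sizes:
  10111  (23)
  10000  (16)
  01101  (13)
  -----
  01010  (10)
The nim-sum is 10 ≠ 0, so this is an N-position: the player to move can win; Player 1 has a winning move.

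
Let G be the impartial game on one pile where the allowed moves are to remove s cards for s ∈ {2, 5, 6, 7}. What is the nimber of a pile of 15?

1

Grundy values for subtraction set {2, 5, 6, 7}:
k:     0  1  2  3  4  5  6  7  8  9 10 11 12 13 14 15
g(k):  0  0  1  1  0  2  1  3  2  2  3  3  0  0  1  1
So g(15) = 1.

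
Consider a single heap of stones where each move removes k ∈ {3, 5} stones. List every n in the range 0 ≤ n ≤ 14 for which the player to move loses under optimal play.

0, 1, 2, 8, 9, 10

Compute g(0), g(1), … for moves {3, 5}:
g(0) = mex{} = 0
g(1) = mex{} = 0
g(2) = mex{} = 0
g(3) = mex{0} = 1
g(4) = mex{0} = 1
g(5) = mex{0} = 1
g(6) = mex{0,1} = 2
g(7) = mex{0,1} = 2
g(8) = mex{1} = 0
g(9) = mex{1,2} = 0
g(10) = mex{1,2} = 0
g(11) = mex{0,2} = 1
g(12) = mex{0,2} = 1
g(13) = mex{0} = 1
g(14) = mex{0,1} = 2
The P-positions (g = 0) in 0..14 are 0, 1, 2, 8, 9, 10.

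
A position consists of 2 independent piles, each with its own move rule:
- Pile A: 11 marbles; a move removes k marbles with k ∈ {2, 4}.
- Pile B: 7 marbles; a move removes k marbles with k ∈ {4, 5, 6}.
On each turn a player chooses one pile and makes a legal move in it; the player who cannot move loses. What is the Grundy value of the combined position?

3

Grundy values for pile A (subtraction set {2, 4}):
g(0) = mex{} = 0
g(1) = mex{} = 0
g(2) = mex{0} = 1
g(3) = mex{0} = 1
g(4) = mex{0,1} = 2
g(5) = mex{0,1} = 2
g(6) = mex{1,2} = 0
g(7) = mex{1,2} = 0
g(8) = mex{0,2} = 1
g(9) = mex{0,2} = 1
g(10) = mex{0,1} = 2
g(11) = mex{0,1} = 2
So g(11) = 2.
For pile B, compute g(0), g(1), … with moves {4, 5, 6}:
g(0) = mex{} = 0
g(1) = mex{} = 0
g(2) = mex{} = 0
g(3) = mex{} = 0
g(4) = mex{0} = 1
g(5) = mex{0} = 1
g(6) = mex{0} = 1
g(7) = mex{0} = 1
So g(7) = 1.
By the Sprague-Grundy theorem, the Grundy value of a sum of independent games is the XOR of the component values.
Combined value = 2 ⊕ 1 = 3.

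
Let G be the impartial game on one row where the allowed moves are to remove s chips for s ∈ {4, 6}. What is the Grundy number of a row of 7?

Grundy values for subtraction set {4, 6}:
g(0) = mex{} = 0
g(1) = mex{} = 0
g(2) = mex{} = 0
g(3) = mex{} = 0
g(4) = mex{0} = 1
g(5) = mex{0} = 1
g(6) = mex{0} = 1
g(7) = mex{0} = 1
So g(7) = 1.

1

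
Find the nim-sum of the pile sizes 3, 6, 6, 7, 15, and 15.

4

Bitwise XOR of the heap sizes:
  0011  (3)
  0110  (6)
  0110  (6)
  0111  (7)
  1111  (15)
  1111  (15)
  ----
  0100  (4)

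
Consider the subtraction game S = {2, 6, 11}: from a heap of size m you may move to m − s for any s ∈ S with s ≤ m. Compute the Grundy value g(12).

2

Compute g(0), g(1), … for moves {2, 6, 11}:
k:     0  1  2  3  4  5  6  7  8  9 10 11 12
g(k):  0  0  1  1  0  0  1  1  0  0  1  1  2
So g(12) = 2.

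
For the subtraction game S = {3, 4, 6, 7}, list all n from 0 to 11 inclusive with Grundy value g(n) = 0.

Compute g(0), g(1), … for moves {3, 4, 6, 7}:
g(0) = mex{} = 0
g(1) = mex{} = 0
g(2) = mex{} = 0
g(3) = mex{0} = 1
g(4) = mex{0} = 1
g(5) = mex{0} = 1
g(6) = mex{0,1} = 2
g(7) = mex{0,1} = 2
g(8) = mex{0,1} = 2
g(9) = mex{0,1,2} = 3
g(10) = mex{1,2} = 0
g(11) = mex{1,2} = 0
The P-positions (g = 0) in 0..11 are 0, 1, 2, 10, 11.

0, 1, 2, 10, 11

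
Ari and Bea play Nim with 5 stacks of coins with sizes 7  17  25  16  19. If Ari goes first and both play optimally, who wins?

Ari wins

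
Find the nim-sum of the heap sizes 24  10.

Nim-sum: 24 ^ 10 = 18.

18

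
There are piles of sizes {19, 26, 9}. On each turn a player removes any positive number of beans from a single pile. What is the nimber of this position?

Nim-sum: 19 ^ 26 ^ 9 = 0.

0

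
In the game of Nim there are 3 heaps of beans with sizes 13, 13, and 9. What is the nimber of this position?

9

Compute the nim-sum pairwise:
13 ^ 13 = 0
0 ^ 9 = 9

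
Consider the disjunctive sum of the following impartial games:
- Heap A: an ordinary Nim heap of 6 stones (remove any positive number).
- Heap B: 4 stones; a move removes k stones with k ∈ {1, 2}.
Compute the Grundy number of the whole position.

7

Heap A is a plain Nim heap of size 6, so its Grundy value is 6.
Build the Grundy sequence for heap B with g(k) = mex{g(k−s) : s ∈ {1, 2}, s ≤ k}:
g(0) = mex{} = 0
g(1) = mex{0} = 1
g(2) = mex{0,1} = 2
g(3) = mex{1,2} = 0
g(4) = mex{0,2} = 1
So g(4) = 1.
The value of a disjunctive sum is the nim-sum of the parts.
Combined value = 6 XOR 1 = 7.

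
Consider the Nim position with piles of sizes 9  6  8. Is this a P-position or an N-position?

N-position

Compute the nim-sum pairwise:
9 ^ 6 = 15
15 ^ 8 = 7
The nim-sum is 7 ≠ 0, so this is an N-position: the player to move can win.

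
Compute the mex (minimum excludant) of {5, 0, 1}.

The values 0, 1 are all present; 2 is the first non-negative integer missing from the set.

2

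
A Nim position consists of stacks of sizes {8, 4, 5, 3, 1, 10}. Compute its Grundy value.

Compute the nim-sum pairwise:
8 ^ 4 = 12
12 ^ 5 = 9
9 ^ 3 = 10
10 ^ 1 = 11
11 ^ 10 = 1

1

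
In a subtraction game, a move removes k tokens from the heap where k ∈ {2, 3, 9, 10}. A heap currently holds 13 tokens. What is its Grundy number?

0

Compute g(0), g(1), … for moves {2, 3, 9, 10}:
g(0) = mex{} = 0
g(1) = mex{} = 0
g(2) = mex{0} = 1
g(3) = mex{0} = 1
g(4) = mex{0,1} = 2
g(5) = mex{1} = 0
g(6) = mex{1,2} = 0
g(7) = mex{0,2} = 1
g(8) = mex{0} = 1
g(9) = mex{0,1} = 2
g(10) = mex{0,1} = 2
g(11) = mex{0,1,2} = 3
g(12) = mex{1,2} = 0
g(13) = mex{1,2,3} = 0
So g(13) = 0.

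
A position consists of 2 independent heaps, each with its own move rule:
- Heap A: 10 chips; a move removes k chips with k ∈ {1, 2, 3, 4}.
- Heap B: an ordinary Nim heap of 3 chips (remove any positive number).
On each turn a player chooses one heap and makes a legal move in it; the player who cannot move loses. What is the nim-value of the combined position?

Build the Grundy sequence for heap A with g(k) = mex{g(k−s) : s ∈ {1, 2, 3, 4}, s ≤ k}:
g(0) = mex{} = 0
g(1) = mex{0} = 1
g(2) = mex{0,1} = 2
g(3) = mex{0,1,2} = 3
g(4) = mex{0,1,2,3} = 4
g(5) = mex{1,2,3,4} = 0
g(6) = mex{0,2,3,4} = 1
g(7) = mex{0,1,3,4} = 2
g(8) = mex{0,1,2,4} = 3
g(9) = mex{0,1,2,3} = 4
g(10) = mex{1,2,3,4} = 0
So g(10) = 0.
Heap B is a plain Nim heap of size 3, so its Grundy value is 3.
By the Sprague-Grundy theorem, the Grundy value of a sum of independent games is the XOR of the component values.
Combined value = 0 ⊕ 3 = 3.

3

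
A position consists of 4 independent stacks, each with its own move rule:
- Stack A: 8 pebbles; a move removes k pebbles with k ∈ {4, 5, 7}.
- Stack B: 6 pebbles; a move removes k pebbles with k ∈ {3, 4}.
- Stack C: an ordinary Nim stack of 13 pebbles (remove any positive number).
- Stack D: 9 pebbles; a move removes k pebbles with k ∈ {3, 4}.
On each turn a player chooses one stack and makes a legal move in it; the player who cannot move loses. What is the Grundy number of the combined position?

13

Grundy values for stack A (subtraction set {4, 5, 7}):
k:     0  1  2  3  4  5  6  7  8
g(k):  0  0  0  0  1  1  1  1  2
So g(8) = 2.
For stack B, compute g(0), g(1), … with moves {3, 4}:
g(0) = mex{} = 0
g(1) = mex{} = 0
g(2) = mex{} = 0
g(3) = mex{0} = 1
g(4) = mex{0} = 1
g(5) = mex{0} = 1
g(6) = mex{0,1} = 2
So g(6) = 2.
Stack C is a plain Nim stack of size 13, so its Grundy value is 13.
Build the Grundy sequence for stack D with g(k) = mex{g(k−s) : s ∈ {3, 4}, s ≤ k}:
g(0) = mex{} = 0
g(1) = mex{} = 0
g(2) = mex{} = 0
g(3) = mex{0} = 1
g(4) = mex{0} = 1
g(5) = mex{0} = 1
g(6) = mex{0,1} = 2
g(7) = mex{1} = 0
g(8) = mex{1} = 0
g(9) = mex{1,2} = 0
So g(9) = 0.
The value of a disjunctive sum is the nim-sum of the parts.
Combined value = 2 XOR 2 XOR 13 XOR 0 = 13.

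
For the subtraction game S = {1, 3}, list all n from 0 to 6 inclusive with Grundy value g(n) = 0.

0, 2, 4, 6

Compute g(0), g(1), … for moves {1, 3}:
g(0) = mex{} = 0
g(1) = mex{0} = 1
g(2) = mex{1} = 0
g(3) = mex{0} = 1
g(4) = mex{1} = 0
g(5) = mex{0} = 1
g(6) = mex{1} = 0
The P-positions (g = 0) in 0..6 are 0, 2, 4, 6.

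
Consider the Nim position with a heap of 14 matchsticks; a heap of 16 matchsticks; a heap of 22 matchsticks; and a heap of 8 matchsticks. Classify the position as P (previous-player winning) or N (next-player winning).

P-position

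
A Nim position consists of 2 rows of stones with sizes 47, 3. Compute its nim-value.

44

Compute the nim-sum pairwise:
47 XOR 3 = 44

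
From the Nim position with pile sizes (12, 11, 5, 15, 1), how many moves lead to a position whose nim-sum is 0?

3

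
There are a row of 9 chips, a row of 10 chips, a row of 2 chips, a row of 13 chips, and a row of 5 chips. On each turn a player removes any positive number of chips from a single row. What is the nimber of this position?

Nim-sum: 9 ^ 10 ^ 2 ^ 13 ^ 5 = 9.

9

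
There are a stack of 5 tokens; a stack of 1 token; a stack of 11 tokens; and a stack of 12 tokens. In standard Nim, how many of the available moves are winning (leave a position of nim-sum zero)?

1

In binary:
  0101  (5)
  0001  (1)
  1011  (11)
  1100  (12)
  ----
  0011  (3)
The overall nim-sum is X = 3. A stack of size p has a winning move iff p XOR X < p (reduce it to p XOR X).
  5: 5 XOR 3 = 6 ≥ 5 — no move.
  1: 1 XOR 3 = 2 ≥ 1 — no move.
  11: 11 XOR 3 = 8 < 11 — winning move (to 8).
  12: 12 XOR 3 = 15 ≥ 12 — no move.
That gives 1 winning move.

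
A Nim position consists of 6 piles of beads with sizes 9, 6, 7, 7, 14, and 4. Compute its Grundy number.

5

Compute the nim-sum pairwise:
9 ^ 6 = 15
15 ^ 7 = 8
8 ^ 7 = 15
15 ^ 14 = 1
1 ^ 4 = 5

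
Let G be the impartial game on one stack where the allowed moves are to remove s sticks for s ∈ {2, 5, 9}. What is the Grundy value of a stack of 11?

Compute g(0), g(1), … for moves {2, 5, 9}:
g(0) = mex{} = 0
g(1) = mex{} = 0
g(2) = mex{0} = 1
g(3) = mex{0} = 1
g(4) = mex{1} = 0
g(5) = mex{0,1} = 2
g(6) = mex{0} = 1
g(7) = mex{1,2} = 0
g(8) = mex{1} = 0
g(9) = mex{0} = 1
g(10) = mex{0,2} = 1
g(11) = mex{1} = 0
So g(11) = 0.

0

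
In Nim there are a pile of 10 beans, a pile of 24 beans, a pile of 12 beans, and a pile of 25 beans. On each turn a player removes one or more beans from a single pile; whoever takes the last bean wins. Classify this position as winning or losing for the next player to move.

Bitwise XOR of the heap sizes:
  01010  (10)
  11000  (24)
  01100  (12)
  11001  (25)
  -----
  00111  (7)
The nim-sum is 7 ≠ 0, so this is an N-position: the player to move can win.

Winning position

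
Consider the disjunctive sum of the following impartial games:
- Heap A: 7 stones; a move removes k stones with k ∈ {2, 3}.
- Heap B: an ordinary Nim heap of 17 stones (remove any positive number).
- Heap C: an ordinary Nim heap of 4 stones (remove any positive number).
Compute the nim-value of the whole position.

20

Build the Grundy sequence for heap A with g(k) = mex{g(k−s) : s ∈ {2, 3}, s ≤ k}:
k:     0  1  2  3  4  5  6  7
g(k):  0  0  1  1  2  0  0  1
So g(7) = 1.
Heap B is a plain Nim heap of size 17, so its Grundy value is 17.
Heap C is a plain Nim heap of size 4, so its Grundy value is 4.
The value of a disjunctive sum is the nim-sum of the parts.
Combined value = 1 XOR 17 XOR 4 = 20.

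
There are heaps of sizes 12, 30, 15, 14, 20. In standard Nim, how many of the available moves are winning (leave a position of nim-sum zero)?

Bitwise XOR of the heap sizes:
  01100  (12)
  11110  (30)
  01111  (15)
  01110  (14)
  10100  (20)
  -----
  00111  (7)
The overall nim-sum is X = 7. A heap of size p has a winning move iff p XOR X < p (reduce it to p XOR X).
  12: 12 XOR 7 = 11 < 12 — winning move (to 11).
  30: 30 XOR 7 = 25 < 30 — winning move (to 25).
  15: 15 XOR 7 = 8 < 15 — winning move (to 8).
  14: 14 XOR 7 = 9 < 14 — winning move (to 9).
  20: 20 XOR 7 = 19 < 20 — winning move (to 19).
That gives 5 winning moves.

5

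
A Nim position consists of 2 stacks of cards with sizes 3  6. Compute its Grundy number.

Nim-sum: 3 ^ 6 = 5.

5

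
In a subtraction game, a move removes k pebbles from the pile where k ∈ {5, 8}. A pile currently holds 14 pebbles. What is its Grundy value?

Build the Grundy sequence with g(k) = mex{g(k−s) : s ∈ {5, 8}, s ≤ k}:
g(0) = mex{} = 0
g(1) = mex{} = 0
g(2) = mex{} = 0
g(3) = mex{} = 0
g(4) = mex{} = 0
g(5) = mex{0} = 1
g(6) = mex{0} = 1
g(7) = mex{0} = 1
g(8) = mex{0} = 1
g(9) = mex{0} = 1
g(10) = mex{0,1} = 2
g(11) = mex{0,1} = 2
g(12) = mex{0,1} = 2
g(13) = mex{1} = 0
g(14) = mex{1} = 0
So g(14) = 0.

0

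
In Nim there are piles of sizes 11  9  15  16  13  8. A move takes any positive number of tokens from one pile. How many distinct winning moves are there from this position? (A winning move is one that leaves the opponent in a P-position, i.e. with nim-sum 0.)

Nim-sum: 11 ^ 9 ^ 15 ^ 16 ^ 13 ^ 8 = 24.
The overall nim-sum is X = 24. A pile of size p has a winning move iff p XOR X < p (reduce it to p XOR X).
  11: 11 XOR 24 = 19 ≥ 11 — no move.
  9: 9 XOR 24 = 17 ≥ 9 — no move.
  15: 15 XOR 24 = 23 ≥ 15 — no move.
  16: 16 XOR 24 = 8 < 16 — winning move (to 8).
  13: 13 XOR 24 = 21 ≥ 13 — no move.
  8: 8 XOR 24 = 16 ≥ 8 — no move.
That gives 1 winning move.

1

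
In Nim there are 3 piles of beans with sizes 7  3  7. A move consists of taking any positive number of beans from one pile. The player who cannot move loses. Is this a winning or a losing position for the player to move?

Winning position

Bitwise XOR of the heap sizes:
  111  (7)
  011  (3)
  111  (7)
  ---
  011  (3)
The nim-sum is 3 ≠ 0, so this is an N-position: the player to move can win.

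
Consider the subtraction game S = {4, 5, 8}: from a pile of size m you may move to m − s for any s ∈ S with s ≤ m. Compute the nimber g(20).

Grundy values for subtraction set {4, 5, 8}:
k:     0  1  2  3  4  5  6  7  8  9 10 11 12 13 14 15 16 17 18 19 20
g(k):  0  0  0  0  1  1  1  1  2  2  2  2  0  0  0  0  1  1  1  1  2
So g(20) = 2.

2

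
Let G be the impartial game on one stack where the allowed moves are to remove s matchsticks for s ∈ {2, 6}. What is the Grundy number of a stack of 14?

1

Build the Grundy sequence with g(k) = mex{g(k−s) : s ∈ {2, 6}, s ≤ k}:
k:     0  1  2  3  4  5  6  7  8  9 10 11 12 13 14
g(k):  0  0  1  1  0  0  1  1  0  0  1  1  0  0  1
So g(14) = 1.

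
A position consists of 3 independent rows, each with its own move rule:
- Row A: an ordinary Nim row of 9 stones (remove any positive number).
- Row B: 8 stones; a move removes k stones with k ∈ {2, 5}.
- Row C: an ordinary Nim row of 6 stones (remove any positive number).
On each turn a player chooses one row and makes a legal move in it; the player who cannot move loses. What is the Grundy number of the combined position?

Row A is a plain Nim row of size 9, so its Grundy value is 9.
Build the Grundy sequence for row B with g(k) = mex{g(k−s) : s ∈ {2, 5}, s ≤ k}:
k:     0  1  2  3  4  5  6  7  8
g(k):  0  0  1  1  0  2  1  0  0
So g(8) = 0.
Row C is a plain Nim row of size 6, so its Grundy value is 6.
The value of a disjunctive sum is the nim-sum of the parts.
Combined value = 9 ⊕ 0 ⊕ 6 = 15.

15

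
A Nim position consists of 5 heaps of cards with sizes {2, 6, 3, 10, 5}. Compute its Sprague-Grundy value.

In binary:
  0010  (2)
  0110  (6)
  0011  (3)
  1010  (10)
  0101  (5)
  ----
  1000  (8)

8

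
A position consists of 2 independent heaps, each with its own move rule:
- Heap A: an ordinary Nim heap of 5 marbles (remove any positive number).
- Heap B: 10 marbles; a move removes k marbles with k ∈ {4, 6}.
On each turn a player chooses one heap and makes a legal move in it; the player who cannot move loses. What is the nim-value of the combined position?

Heap A is a plain Nim heap of size 5, so its Grundy value is 5.
Build the Grundy sequence for heap B with g(k) = mex{g(k−s) : s ∈ {4, 6}, s ≤ k}:
g(0) = mex{} = 0
g(1) = mex{} = 0
g(2) = mex{} = 0
g(3) = mex{} = 0
g(4) = mex{0} = 1
g(5) = mex{0} = 1
g(6) = mex{0} = 1
g(7) = mex{0} = 1
g(8) = mex{0,1} = 2
g(9) = mex{0,1} = 2
g(10) = mex{1} = 0
So g(10) = 0.
By the Sprague-Grundy theorem, the Grundy value of a sum of independent games is the XOR of the component values.
Combined value = 5 ⊕ 0 = 5.

5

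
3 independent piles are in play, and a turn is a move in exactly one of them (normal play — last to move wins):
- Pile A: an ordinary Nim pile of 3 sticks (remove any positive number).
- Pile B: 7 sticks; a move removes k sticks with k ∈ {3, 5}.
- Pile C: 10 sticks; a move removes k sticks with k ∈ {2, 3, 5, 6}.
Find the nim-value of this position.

Pile A is a plain Nim pile of size 3, so its Grundy value is 3.
Grundy values for pile B (subtraction set {3, 5}):
g(0) = mex{} = 0
g(1) = mex{} = 0
g(2) = mex{} = 0
g(3) = mex{0} = 1
g(4) = mex{0} = 1
g(5) = mex{0} = 1
g(6) = mex{0,1} = 2
g(7) = mex{0,1} = 2
So g(7) = 2.
Build the Grundy sequence for pile C with g(k) = mex{g(k−s) : s ∈ {2, 3, 5, 6}, s ≤ k}:
k:     0  1  2  3  4  5  6  7  8  9 10
g(k):  0  0  1  1  2  2  3  3  0  0  1
So g(10) = 1.
The value of a disjunctive sum is the nim-sum of the parts.
Combined value = 3 ⊕ 2 ⊕ 1 = 0.

0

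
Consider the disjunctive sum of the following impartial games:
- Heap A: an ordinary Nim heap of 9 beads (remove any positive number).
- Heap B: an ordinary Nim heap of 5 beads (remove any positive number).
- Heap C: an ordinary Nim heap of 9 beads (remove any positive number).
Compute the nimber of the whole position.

5

Heap A is a plain Nim heap of size 9, so its Grundy value is 9.
Heap B is a plain Nim heap of size 5, so its Grundy value is 5.
Heap C is a plain Nim heap of size 9, so its Grundy value is 9.
By the Sprague-Grundy theorem, the Grundy value of a sum of independent games is the XOR of the component values.
Combined value = 9 XOR 5 XOR 9 = 5.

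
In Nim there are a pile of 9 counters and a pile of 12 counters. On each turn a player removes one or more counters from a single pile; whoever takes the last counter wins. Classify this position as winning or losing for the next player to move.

Winning position

Compute the nim-sum pairwise:
9 ^ 12 = 5
The nim-sum is 5 ≠ 0, so this is an N-position: the player to move can win.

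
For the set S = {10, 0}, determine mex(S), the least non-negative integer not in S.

1

0 is in the set but 1 is not, so the mex is 1.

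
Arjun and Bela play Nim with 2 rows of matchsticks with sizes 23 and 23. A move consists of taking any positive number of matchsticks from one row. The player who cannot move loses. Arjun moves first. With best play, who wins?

Compute the nim-sum pairwise:
23 ^ 23 = 0
The nim-sum is 0, so this is a P-position: the player to move is in a losing position under optimal play; Arjun is about to move from it and so loses — Bela wins.

Bela wins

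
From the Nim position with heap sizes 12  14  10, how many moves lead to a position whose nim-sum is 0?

3

Bitwise XOR of the heap sizes:
  1100  (12)
  1110  (14)
  1010  (10)
  ----
  1000  (8)
The overall nim-sum is X = 8. A heap of size p has a winning move iff p XOR X < p (reduce it to p XOR X).
  12: 12 XOR 8 = 4 < 12 — winning move (to 4).
  14: 14 XOR 8 = 6 < 14 — winning move (to 6).
  10: 10 XOR 8 = 2 < 10 — winning move (to 2).
That gives 3 winning moves.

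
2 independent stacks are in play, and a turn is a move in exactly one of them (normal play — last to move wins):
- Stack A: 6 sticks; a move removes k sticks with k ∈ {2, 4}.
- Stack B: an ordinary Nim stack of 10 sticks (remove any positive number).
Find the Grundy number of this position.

10

For stack A, compute g(0), g(1), … with moves {2, 4}:
k:     0  1  2  3  4  5  6
g(k):  0  0  1  1  2  2  0
So g(6) = 0.
Stack B is a plain Nim stack of size 10, so its Grundy value is 10.
By the Sprague-Grundy theorem, the Grundy value of a sum of independent games is the XOR of the component values.
Combined value = 0 XOR 10 = 10.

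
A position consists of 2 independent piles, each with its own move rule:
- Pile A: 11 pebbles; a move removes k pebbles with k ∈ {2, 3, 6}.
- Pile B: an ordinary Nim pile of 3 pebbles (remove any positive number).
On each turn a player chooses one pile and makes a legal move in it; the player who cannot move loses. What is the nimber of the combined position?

Build the Grundy sequence for pile A with g(k) = mex{g(k−s) : s ∈ {2, 3, 6}, s ≤ k}:
g(0) = mex{} = 0
g(1) = mex{} = 0
g(2) = mex{0} = 1
g(3) = mex{0} = 1
g(4) = mex{0,1} = 2
g(5) = mex{1} = 0
g(6) = mex{0,1,2} = 3
g(7) = mex{0,2} = 1
g(8) = mex{0,1,3} = 2
g(9) = mex{1,3} = 0
g(10) = mex{1,2} = 0
g(11) = mex{0,2} = 1
So g(11) = 1.
Pile B is a plain Nim pile of size 3, so its Grundy value is 3.
By the Sprague-Grundy theorem, the Grundy value of a sum of independent games is the XOR of the component values.
Combined value = 1 XOR 3 = 2.

2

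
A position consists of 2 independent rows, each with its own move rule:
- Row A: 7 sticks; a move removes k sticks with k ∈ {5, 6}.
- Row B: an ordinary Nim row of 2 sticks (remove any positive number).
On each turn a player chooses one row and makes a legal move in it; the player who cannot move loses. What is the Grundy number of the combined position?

Grundy values for row A (subtraction set {5, 6}):
g(0) = mex{} = 0
g(1) = mex{} = 0
g(2) = mex{} = 0
g(3) = mex{} = 0
g(4) = mex{} = 0
g(5) = mex{0} = 1
g(6) = mex{0} = 1
g(7) = mex{0} = 1
So g(7) = 1.
Row B is a plain Nim row of size 2, so its Grundy value is 2.
The value of a disjunctive sum is the nim-sum of the parts.
Combined value = 1 XOR 2 = 3.

3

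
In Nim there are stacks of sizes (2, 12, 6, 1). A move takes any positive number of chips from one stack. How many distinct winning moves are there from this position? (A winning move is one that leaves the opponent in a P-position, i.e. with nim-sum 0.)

Nim-sum: 2 ^ 12 ^ 6 ^ 1 = 9.
The overall nim-sum is X = 9. A stack of size p has a winning move iff p XOR X < p (reduce it to p XOR X).
  2: 2 XOR 9 = 11 ≥ 2 — no move.
  12: 12 XOR 9 = 5 < 12 — winning move (to 5).
  6: 6 XOR 9 = 15 ≥ 6 — no move.
  1: 1 XOR 9 = 8 ≥ 1 — no move.
That gives 1 winning move.

1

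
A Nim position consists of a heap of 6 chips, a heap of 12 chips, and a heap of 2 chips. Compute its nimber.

8

Compute the nim-sum pairwise:
6 ⊕ 12 = 10
10 ⊕ 2 = 8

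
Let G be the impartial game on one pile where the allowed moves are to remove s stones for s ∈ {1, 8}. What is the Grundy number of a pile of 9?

0

Grundy values for subtraction set {1, 8}:
g(0) = mex{} = 0
g(1) = mex{0} = 1
g(2) = mex{1} = 0
g(3) = mex{0} = 1
g(4) = mex{1} = 0
g(5) = mex{0} = 1
g(6) = mex{1} = 0
g(7) = mex{0} = 1
g(8) = mex{0,1} = 2
g(9) = mex{1,2} = 0
So g(9) = 0.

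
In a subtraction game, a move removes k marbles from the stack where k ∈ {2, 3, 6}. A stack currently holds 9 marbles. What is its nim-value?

0

Grundy values for subtraction set {2, 3, 6}:
g(0) = mex{} = 0
g(1) = mex{} = 0
g(2) = mex{0} = 1
g(3) = mex{0} = 1
g(4) = mex{0,1} = 2
g(5) = mex{1} = 0
g(6) = mex{0,1,2} = 3
g(7) = mex{0,2} = 1
g(8) = mex{0,1,3} = 2
g(9) = mex{1,3} = 0
So g(9) = 0.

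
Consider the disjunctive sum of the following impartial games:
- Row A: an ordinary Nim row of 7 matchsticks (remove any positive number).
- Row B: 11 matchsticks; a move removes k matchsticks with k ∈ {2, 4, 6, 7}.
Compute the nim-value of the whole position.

6

Row A is a plain Nim row of size 7, so its Grundy value is 7.
Grundy values for row B (subtraction set {2, 4, 6, 7}):
k:     0  1  2  3  4  5  6  7  8  9 10 11
g(k):  0  0  1  1  2  2  3  3  4  0  0  1
So g(11) = 1.
The value of a disjunctive sum is the nim-sum of the parts.
Combined value = 7 ⊕ 1 = 6.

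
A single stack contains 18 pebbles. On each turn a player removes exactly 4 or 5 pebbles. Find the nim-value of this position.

0

Grundy values for subtraction set {4, 5}:
k:     0  1  2  3  4  5  6  7  8  9 10 11 12 13 14 15 16 17 18
g(k):  0  0  0  0  1  1  1  1  2  0  0  0  0  1  1  1  1  2  0
So g(18) = 0.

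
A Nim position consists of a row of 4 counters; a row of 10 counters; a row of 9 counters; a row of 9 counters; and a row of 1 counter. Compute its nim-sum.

15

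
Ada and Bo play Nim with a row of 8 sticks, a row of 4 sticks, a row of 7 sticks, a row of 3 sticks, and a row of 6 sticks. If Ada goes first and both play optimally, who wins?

Nim-sum: 8 XOR 4 XOR 7 XOR 3 XOR 6 = 14.
The nim-sum is 14 ≠ 0, so this is an N-position: the player to move can win; Ada has a winning move.

Ada wins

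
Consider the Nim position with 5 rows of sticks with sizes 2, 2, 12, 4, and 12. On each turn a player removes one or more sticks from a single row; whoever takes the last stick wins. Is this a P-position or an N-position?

N-position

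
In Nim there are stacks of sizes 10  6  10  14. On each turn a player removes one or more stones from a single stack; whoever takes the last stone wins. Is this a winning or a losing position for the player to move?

Compute the nim-sum pairwise:
10 ^ 6 = 12
12 ^ 10 = 6
6 ^ 14 = 8
The nim-sum is 8 ≠ 0, so this is an N-position: the player to move can win.

Winning position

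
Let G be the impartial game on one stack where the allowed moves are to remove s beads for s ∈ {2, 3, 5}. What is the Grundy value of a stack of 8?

0

Build the Grundy sequence with g(k) = mex{g(k−s) : s ∈ {2, 3, 5}, s ≤ k}:
k:     0  1  2  3  4  5  6  7  8
g(k):  0  0  1  1  2  2  3  0  0
So g(8) = 0.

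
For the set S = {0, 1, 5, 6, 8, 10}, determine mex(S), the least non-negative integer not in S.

The values 0, 1 are all present; 2 is the first non-negative integer missing from the set.

2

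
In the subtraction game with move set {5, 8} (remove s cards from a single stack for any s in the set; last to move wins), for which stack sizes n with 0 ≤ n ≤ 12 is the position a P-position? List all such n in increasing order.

0, 1, 2, 3, 4

Compute g(0), g(1), … for moves {5, 8}:
g(0) = mex{} = 0
g(1) = mex{} = 0
g(2) = mex{} = 0
g(3) = mex{} = 0
g(4) = mex{} = 0
g(5) = mex{0} = 1
g(6) = mex{0} = 1
g(7) = mex{0} = 1
g(8) = mex{0} = 1
g(9) = mex{0} = 1
g(10) = mex{0,1} = 2
g(11) = mex{0,1} = 2
g(12) = mex{0,1} = 2
The P-positions (g = 0) in 0..12 are 0, 1, 2, 3, 4.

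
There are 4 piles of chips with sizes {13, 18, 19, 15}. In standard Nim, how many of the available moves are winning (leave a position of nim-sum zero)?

3

In binary:
  01101  (13)
  10010  (18)
  10011  (19)
  01111  (15)
  -----
  00011  (3)
The overall nim-sum is X = 3. A pile of size p has a winning move iff p XOR X < p (reduce it to p XOR X).
  13: 13 XOR 3 = 14 ≥ 13 — no move.
  18: 18 XOR 3 = 17 < 18 — winning move (to 17).
  19: 19 XOR 3 = 16 < 19 — winning move (to 16).
  15: 15 XOR 3 = 12 < 15 — winning move (to 12).
That gives 3 winning moves.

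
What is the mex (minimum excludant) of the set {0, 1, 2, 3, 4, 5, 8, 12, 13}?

The values 0, 1, 2, 3, 4, 5 are all present; 6 is the first non-negative integer missing from the set.

6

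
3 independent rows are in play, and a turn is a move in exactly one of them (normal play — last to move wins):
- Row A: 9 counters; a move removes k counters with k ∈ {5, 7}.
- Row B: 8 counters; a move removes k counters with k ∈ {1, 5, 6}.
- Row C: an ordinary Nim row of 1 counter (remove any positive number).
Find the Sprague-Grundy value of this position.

2

Grundy values for row A (subtraction set {5, 7}):
k:     0  1  2  3  4  5  6  7  8  9
g(k):  0  0  0  0  0  1  1  1  1  1
So g(9) = 1.
Build the Grundy sequence for row B with g(k) = mex{g(k−s) : s ∈ {1, 5, 6}, s ≤ k}:
k:     0  1  2  3  4  5  6  7  8
g(k):  0  1  0  1  0  1  2  3  2
So g(8) = 2.
Row C is a plain Nim row of size 1, so its Grundy value is 1.
By the Sprague-Grundy theorem, the Grundy value of a sum of independent games is the XOR of the component values.
Combined value = 1 ⊕ 2 ⊕ 1 = 2.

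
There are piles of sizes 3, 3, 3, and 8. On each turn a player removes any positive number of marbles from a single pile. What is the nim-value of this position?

Nim-sum: 3 XOR 3 XOR 3 XOR 8 = 11.

11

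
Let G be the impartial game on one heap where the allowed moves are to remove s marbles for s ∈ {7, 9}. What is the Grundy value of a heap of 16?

Build the Grundy sequence with g(k) = mex{g(k−s) : s ∈ {7, 9}, s ≤ k}:
k:     0  1  2  3  4  5  6  7  8  9 10 11 12 13 14 15 16
g(k):  0  0  0  0  0  0  0  1  1  1  1  1  1  1  2  2  0
So g(16) = 0.

0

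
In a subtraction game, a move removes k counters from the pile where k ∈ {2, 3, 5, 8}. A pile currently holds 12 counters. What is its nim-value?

4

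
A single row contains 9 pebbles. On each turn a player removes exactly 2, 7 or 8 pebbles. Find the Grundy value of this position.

2

Grundy values for subtraction set {2, 7, 8}:
g(0) = mex{} = 0
g(1) = mex{} = 0
g(2) = mex{0} = 1
g(3) = mex{0} = 1
g(4) = mex{1} = 0
g(5) = mex{1} = 0
g(6) = mex{0} = 1
g(7) = mex{0} = 1
g(8) = mex{0,1} = 2
g(9) = mex{0,1} = 2
So g(9) = 2.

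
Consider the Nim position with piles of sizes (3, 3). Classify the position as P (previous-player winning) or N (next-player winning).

Nim-sum: 3 ^ 3 = 0.
The nim-sum is 0, so this is a P-position: the player to move is in a losing position under optimal play.

P-position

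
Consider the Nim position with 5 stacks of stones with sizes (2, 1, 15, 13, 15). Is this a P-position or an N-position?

N-position

Nim-sum: 2 ⊕ 1 ⊕ 15 ⊕ 13 ⊕ 15 = 14.
The nim-sum is 14 ≠ 0, so this is an N-position: the player to move can win.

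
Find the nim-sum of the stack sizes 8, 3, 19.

24

In binary:
  01000  (8)
  00011  (3)
  10011  (19)
  -----
  11000  (24)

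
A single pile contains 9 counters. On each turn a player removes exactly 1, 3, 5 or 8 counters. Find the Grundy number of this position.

3

Compute g(0), g(1), … for moves {1, 3, 5, 8}:
g(0) = mex{} = 0
g(1) = mex{0} = 1
g(2) = mex{1} = 0
g(3) = mex{0} = 1
g(4) = mex{1} = 0
g(5) = mex{0} = 1
g(6) = mex{1} = 0
g(7) = mex{0} = 1
g(8) = mex{0,1} = 2
g(9) = mex{0,1,2} = 3
So g(9) = 3.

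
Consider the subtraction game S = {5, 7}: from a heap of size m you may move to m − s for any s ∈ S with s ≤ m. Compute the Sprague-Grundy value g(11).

Compute g(0), g(1), … for moves {5, 7}:
g(0) = mex{} = 0
g(1) = mex{} = 0
g(2) = mex{} = 0
g(3) = mex{} = 0
g(4) = mex{} = 0
g(5) = mex{0} = 1
g(6) = mex{0} = 1
g(7) = mex{0} = 1
g(8) = mex{0} = 1
g(9) = mex{0} = 1
g(10) = mex{0,1} = 2
g(11) = mex{0,1} = 2
So g(11) = 2.

2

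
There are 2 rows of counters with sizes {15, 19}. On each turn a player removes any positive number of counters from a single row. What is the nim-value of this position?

Compute the nim-sum pairwise:
15 XOR 19 = 28

28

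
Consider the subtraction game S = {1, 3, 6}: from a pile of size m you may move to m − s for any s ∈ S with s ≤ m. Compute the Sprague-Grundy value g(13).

0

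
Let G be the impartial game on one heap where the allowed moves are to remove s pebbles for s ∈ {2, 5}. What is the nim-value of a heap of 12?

2

Build the Grundy sequence with g(k) = mex{g(k−s) : s ∈ {2, 5}, s ≤ k}:
g(0) = mex{} = 0
g(1) = mex{} = 0
g(2) = mex{0} = 1
g(3) = mex{0} = 1
g(4) = mex{1} = 0
g(5) = mex{0,1} = 2
g(6) = mex{0} = 1
g(7) = mex{1,2} = 0
g(8) = mex{1} = 0
g(9) = mex{0} = 1
g(10) = mex{0,2} = 1
g(11) = mex{1} = 0
g(12) = mex{0,1} = 2
So g(12) = 2.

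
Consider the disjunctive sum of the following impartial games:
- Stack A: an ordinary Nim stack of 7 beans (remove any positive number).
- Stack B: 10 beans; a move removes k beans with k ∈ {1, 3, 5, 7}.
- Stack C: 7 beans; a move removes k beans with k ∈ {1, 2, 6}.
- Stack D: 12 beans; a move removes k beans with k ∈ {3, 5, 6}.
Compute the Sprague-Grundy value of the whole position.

6

Stack A is a plain Nim stack of size 7, so its Grundy value is 7.
Grundy values for stack B (subtraction set {1, 3, 5, 7}):
k:     0  1  2  3  4  5  6  7  8  9 10
g(k):  0  1  0  1  0  1  0  1  0  1  0
So g(10) = 0.
Grundy values for stack C (subtraction set {1, 2, 6}):
g(0) = mex{} = 0
g(1) = mex{0} = 1
g(2) = mex{0,1} = 2
g(3) = mex{1,2} = 0
g(4) = mex{0,2} = 1
g(5) = mex{0,1} = 2
g(6) = mex{0,1,2} = 3
g(7) = mex{1,2,3} = 0
So g(7) = 0.
Build the Grundy sequence for stack D with g(k) = mex{g(k−s) : s ∈ {3, 5, 6}, s ≤ k}:
g(0) = mex{} = 0
g(1) = mex{} = 0
g(2) = mex{} = 0
g(3) = mex{0} = 1
g(4) = mex{0} = 1
g(5) = mex{0} = 1
g(6) = mex{0,1} = 2
g(7) = mex{0,1} = 2
g(8) = mex{0,1} = 2
g(9) = mex{1,2} = 0
g(10) = mex{1,2} = 0
g(11) = mex{1,2} = 0
g(12) = mex{0,2} = 1
So g(12) = 1.
The value of a disjunctive sum is the nim-sum of the parts.
Combined value = 7 ⊕ 0 ⊕ 0 ⊕ 1 = 6.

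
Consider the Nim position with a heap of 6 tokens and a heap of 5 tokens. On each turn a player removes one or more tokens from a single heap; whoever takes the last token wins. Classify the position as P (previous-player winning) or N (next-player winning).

Nim-sum: 6 ^ 5 = 3.
The nim-sum is 3 ≠ 0, so this is an N-position: the player to move can win.

N-position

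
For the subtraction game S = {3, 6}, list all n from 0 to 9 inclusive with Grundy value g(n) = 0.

0, 1, 2, 9

Build the Grundy sequence with g(k) = mex{g(k−s) : s ∈ {3, 6}, s ≤ k}:
k:     0  1  2  3  4  5  6  7  8  9
g(k):  0  0  0  1  1  1  2  2  2  0
The P-positions (g = 0) in 0..9 are 0, 1, 2, 9.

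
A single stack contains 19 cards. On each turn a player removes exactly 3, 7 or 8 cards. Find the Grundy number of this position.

1

Compute g(0), g(1), … for moves {3, 7, 8}:
k:     0  1  2  3  4  5  6  7  8  9 10 11 12 13 14 15 16 17 18 19
g(k):  0  0  0  1  1  1  0  2  2  1  3  0  0  2  1  1  0  0  2  1
So g(19) = 1.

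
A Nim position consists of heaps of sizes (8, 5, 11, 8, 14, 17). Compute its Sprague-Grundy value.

Compute the nim-sum pairwise:
8 ^ 5 = 13
13 ^ 11 = 6
6 ^ 8 = 14
14 ^ 14 = 0
0 ^ 17 = 17

17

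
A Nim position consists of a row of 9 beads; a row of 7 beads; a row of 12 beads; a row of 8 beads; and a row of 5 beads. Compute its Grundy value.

15

Nim-sum: 9 ⊕ 7 ⊕ 12 ⊕ 8 ⊕ 5 = 15.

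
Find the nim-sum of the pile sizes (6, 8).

14

Nim-sum: 6 ⊕ 8 = 14.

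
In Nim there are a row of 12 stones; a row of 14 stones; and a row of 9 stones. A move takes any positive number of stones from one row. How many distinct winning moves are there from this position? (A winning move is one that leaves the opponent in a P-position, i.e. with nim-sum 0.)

Compute the nim-sum pairwise:
12 ^ 14 = 2
2 ^ 9 = 11
The overall nim-sum is X = 11. A row of size p has a winning move iff p XOR X < p (reduce it to p XOR X).
  12: 12 XOR 11 = 7 < 12 — winning move (to 7).
  14: 14 XOR 11 = 5 < 14 — winning move (to 5).
  9: 9 XOR 11 = 2 < 9 — winning move (to 2).
That gives 3 winning moves.

3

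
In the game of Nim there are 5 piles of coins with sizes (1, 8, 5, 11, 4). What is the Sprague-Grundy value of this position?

Compute the nim-sum pairwise:
1 XOR 8 = 9
9 XOR 5 = 12
12 XOR 11 = 7
7 XOR 4 = 3

3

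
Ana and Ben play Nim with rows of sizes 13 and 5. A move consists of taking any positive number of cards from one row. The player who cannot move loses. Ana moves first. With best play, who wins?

Ana wins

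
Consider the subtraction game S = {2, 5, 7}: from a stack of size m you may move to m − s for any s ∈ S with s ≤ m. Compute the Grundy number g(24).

Build the Grundy sequence with g(k) = mex{g(k−s) : s ∈ {2, 5, 7}, s ≤ k}:
k:     0  1  2  3  4  5  6  7  8  9 10 11 12 13 14 15 16 17 18 19 20 21 22 23 24
g(k):  0  0  1  1  0  2  1  3  2  2  0  3  1  0  0  1  1  2  2  3  3  2  0  0  1
So g(24) = 1.

1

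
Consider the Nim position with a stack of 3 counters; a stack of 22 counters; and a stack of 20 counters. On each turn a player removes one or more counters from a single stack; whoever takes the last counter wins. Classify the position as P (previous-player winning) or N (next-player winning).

Compute the nim-sum pairwise:
3 ⊕ 22 = 21
21 ⊕ 20 = 1
The nim-sum is 1 ≠ 0, so this is an N-position: the player to move can win.

N-position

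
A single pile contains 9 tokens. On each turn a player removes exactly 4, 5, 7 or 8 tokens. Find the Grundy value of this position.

2

Grundy values for subtraction set {4, 5, 7, 8}:
g(0) = mex{} = 0
g(1) = mex{} = 0
g(2) = mex{} = 0
g(3) = mex{} = 0
g(4) = mex{0} = 1
g(5) = mex{0} = 1
g(6) = mex{0} = 1
g(7) = mex{0} = 1
g(8) = mex{0,1} = 2
g(9) = mex{0,1} = 2
So g(9) = 2.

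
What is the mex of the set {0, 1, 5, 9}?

2

The values 0, 1 are all present; 2 is the first non-negative integer missing from the set.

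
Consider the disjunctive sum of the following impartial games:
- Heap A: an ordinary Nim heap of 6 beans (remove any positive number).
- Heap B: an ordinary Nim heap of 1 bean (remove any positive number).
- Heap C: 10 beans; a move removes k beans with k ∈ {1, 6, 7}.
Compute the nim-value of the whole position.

Heap A is a plain Nim heap of size 6, so its Grundy value is 6.
Heap B is a plain Nim heap of size 1, so its Grundy value is 1.
Grundy values for heap C (subtraction set {1, 6, 7}):
g(0) = mex{} = 0
g(1) = mex{0} = 1
g(2) = mex{1} = 0
g(3) = mex{0} = 1
g(4) = mex{1} = 0
g(5) = mex{0} = 1
g(6) = mex{0,1} = 2
g(7) = mex{0,1,2} = 3
g(8) = mex{0,1,3} = 2
g(9) = mex{0,1,2} = 3
g(10) = mex{0,1,3} = 2
So g(10) = 2.
The value of a disjunctive sum is the nim-sum of the parts.
Combined value = 6 XOR 1 XOR 2 = 5.

5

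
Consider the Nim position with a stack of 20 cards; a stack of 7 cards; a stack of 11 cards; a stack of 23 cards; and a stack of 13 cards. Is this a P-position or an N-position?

N-position

Bitwise XOR of the heap sizes:
  10100  (20)
  00111  (7)
  01011  (11)
  10111  (23)
  01101  (13)
  -----
  00010  (2)
The nim-sum is 2 ≠ 0, so this is an N-position: the player to move can win.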